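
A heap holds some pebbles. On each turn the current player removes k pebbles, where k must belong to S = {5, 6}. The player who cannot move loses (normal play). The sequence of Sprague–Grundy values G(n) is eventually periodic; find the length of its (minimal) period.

11

n :  0  1  2  3  4  5  6  7  8  9 10 11 12 13 14 15 16 17 18 19 20 21 22 23
G :  0  0  0  0  0  1  1  1  1  1  2  0  0  0  0  0  1  1  1  1  1  2  0  0
G(n+11) = G(n) holds for n = 0,…,5 (a full window of length max(S) = 6), so the sequence is purely periodic with period 11.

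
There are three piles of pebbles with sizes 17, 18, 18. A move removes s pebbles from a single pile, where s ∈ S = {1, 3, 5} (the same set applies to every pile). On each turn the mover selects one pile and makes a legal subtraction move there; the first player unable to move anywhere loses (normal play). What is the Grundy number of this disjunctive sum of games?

1

All piles use S = {1, 3, 5}:
G(0) = 0
G(1) = mex{0} = 1
G(2) = mex{1} = 0
G(3) = mex{0,0} = 1
G(4) = mex{1,1} = 0
G(5) = mex{0,0,0} = 1
G(6) = mex{1,1,1} = 0
G(7) = mex{0,0,0} = 1
G(8) = mex{1,1,1} = 0
G(9) = mex{0,0,0} = 1
G(10) = mex{1,1,1} = 0
G(11) = mex{0,0,0} = 1
G(12) = mex{1,1,1} = 0
G(13) = mex{0,0,0} = 1
G(14) = mex{1,1,1} = 0
G(15) = mex{0,0,0} = 1
G(16) = mex{1,1,1} = 0
G(17) = mex{0,0,0} = 1
G(18) = mex{1,1,1} = 0
Pile A: G(17) = 1.
Pile B: G(18) = 0.
Pile C: G(18) = 0.
Combined Grundy value = 1 ⊕ 0 ⊕ 0 = 1.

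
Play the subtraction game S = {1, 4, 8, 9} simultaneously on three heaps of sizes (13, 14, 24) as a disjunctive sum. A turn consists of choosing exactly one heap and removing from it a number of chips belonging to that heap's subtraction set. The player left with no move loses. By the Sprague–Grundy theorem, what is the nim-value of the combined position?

3

All heaps use S = {1, 4, 8, 9}:
G(0) = 0
G(1) = mex{0} = 1
G(2) = mex{1} = 0
G(3) = mex{0} = 1
G(4) = mex{1,0} = 2
G(5) = mex{2,1} = 0
G(6) = mex{0,0} = 1
G(7) = mex{1,1} = 0
G(8) = mex{0,2,0} = 1
G(9) = mex{1,0,1,0} = 2
G(10) = mex{2,1,0,1} = 3
G(11) = mex{3,0,1,0} = 2
G(12) = mex{2,1,2,1} = 0
G(13) = mex{0,2,0,2} = 1
G(14) = mex{1,3,1,0} = 2
G(15) = mex{2,2,0,1} = 3
G(16) = mex{3,0,1,0} = 2
G(17) = mex{2,1,2,1} = 0
G(18) = mex{0,2,3,2} = 1
G(19) = mex{1,3,2,3} = 0
G(20) = mex{0,2,0,2} = 1
G(21) = mex{1,0,1,0} = 2
G(22) = mex{2,1,2,1} = 0
G(23) = mex{0,0,3,2} = 1
G(24) = mex{1,1,2,3} = 0
Heap A: G(13) = 1.
Heap B: G(14) = 2.
Heap C: G(24) = 0.
Combined Grundy value = 1 ⊕ 2 ⊕ 0 = 3.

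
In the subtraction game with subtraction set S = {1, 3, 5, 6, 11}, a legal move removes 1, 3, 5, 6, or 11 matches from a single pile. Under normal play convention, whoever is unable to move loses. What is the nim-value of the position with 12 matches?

n :  0  1  2  3  4  5  6  7  8  9 10 11 12
G :  0  1  0  1  0  1  2  3  2  3  2  3  0

0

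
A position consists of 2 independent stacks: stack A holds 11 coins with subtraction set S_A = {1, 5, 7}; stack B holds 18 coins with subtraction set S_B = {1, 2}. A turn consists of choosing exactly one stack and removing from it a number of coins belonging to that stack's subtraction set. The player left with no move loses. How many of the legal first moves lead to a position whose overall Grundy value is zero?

Stack A, S = {1, 5, 7}:
G(0) = 0
G(1) = mex{0} = 1
G(2) = mex{1} = 0
G(3) = mex{0} = 1
G(4) = mex{1} = 0
G(5) = mex{0,0} = 1
G(6) = mex{1,1} = 0
G(7) = mex{0,0,0} = 1
G(8) = mex{1,1,1} = 0
G(9) = mex{0,0,0} = 1
G(10) = mex{1,1,1} = 0
G(11) = mex{0,0,0} = 1
G_A(11) = 1.
Stack B, S = {1, 2}:
G(0) = 0
G(1) = mex{0} = 1
G(2) = mex{1,0} = 2
G(3) = mex{2,1} = 0
G(4) = mex{0,2} = 1
G(5) = mex{1,0} = 2
G(6) = mex{2,1} = 0
G(7) = mex{0,2} = 1
G(8) = mex{1,0} = 2
G(9) = mex{2,1} = 0
G(10) = mex{0,2} = 1
G(11) = mex{1,0} = 2
G(12) = mex{2,1} = 0
G(13) = mex{0,2} = 1
G(14) = mex{1,0} = 2
G(15) = mex{2,1} = 0
G(16) = mex{0,2} = 1
G(17) = mex{1,0} = 2
G(18) = mex{2,1} = 0
G_B(18) = 0.
Combined Grundy value = 1 ⊕ 0 = 1.
A winning move leaves total XOR = 0, i.e. changes one component's Grundy value g to g ⊕ X where X is the current total.
Stack A: need g' = 1⊕1 = 0. Options: 11−1→G=0, 11−5→G=0, 11−7→G=0. Hits: 3.
Stack B: need g' = 0⊕1 = 1. Options: 18−1→G=2, 18−2→G=1. Hits: 1.

4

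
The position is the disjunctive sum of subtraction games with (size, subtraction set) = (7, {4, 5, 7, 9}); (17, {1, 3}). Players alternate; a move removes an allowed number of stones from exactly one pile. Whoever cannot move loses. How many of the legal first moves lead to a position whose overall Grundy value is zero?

0

Pile A, S = {4, 5, 7, 9}:
G(0) = 0
G(1) = mex{} = 0
G(2) = mex{} = 0
G(3) = mex{} = 0
G(4) = mex{0} = 1
G(5) = mex{0,0} = 1
G(6) = mex{0,0} = 1
G(7) = mex{0,0,0} = 1
G_A(7) = 1.
Pile B, S = {1, 3}:
G(0) = 0
G(1) = mex{0} = 1
G(2) = mex{1} = 0
G(3) = mex{0,0} = 1
G(4) = mex{1,1} = 0
G(5) = mex{0,0} = 1
G(6) = mex{1,1} = 0
G(7) = mex{0,0} = 1
G(8) = mex{1,1} = 0
G(9) = mex{0,0} = 1
G(10) = mex{1,1} = 0
G(11) = mex{0,0} = 1
G(12) = mex{1,1} = 0
G(13) = mex{0,0} = 1
G(14) = mex{1,1} = 0
G(15) = mex{0,0} = 1
G(16) = mex{1,1} = 0
G(17) = mex{0,0} = 1
G_B(17) = 1.
Combined Grundy value = 1 ⊕ 1 = 0.
A winning move leaves total XOR = 0, i.e. changes one component's Grundy value g to g ⊕ X where X is the current total.
Pile A: target g' = 1⊕0 = 1, but every legal move changes the Grundy value (mex property), so 0 moves.
Pile B: target g' = 1⊕0 = 1, but every legal move changes the Grundy value (mex property), so 0 moves.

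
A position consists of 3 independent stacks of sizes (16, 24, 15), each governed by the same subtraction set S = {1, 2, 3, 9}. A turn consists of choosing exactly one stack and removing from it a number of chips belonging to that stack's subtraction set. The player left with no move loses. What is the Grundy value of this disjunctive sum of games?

3

All stacks use S = {1, 2, 3, 9}:
n :  0  1  2  3  4  5  6  7  8  9 10 11 12 13 14 15 16 17 18 19 20 21 22 23 24
G :  0  1  2  3  0  1  2  3  0  1  2  3  0  1  2  3  0  1  2  3  0  1  2  3  0
Stack A: G(16) = 0.
Stack B: G(24) = 0.
Stack C: G(15) = 3.
Combined Grundy value = 0 ⊕ 0 ⊕ 3 = 3.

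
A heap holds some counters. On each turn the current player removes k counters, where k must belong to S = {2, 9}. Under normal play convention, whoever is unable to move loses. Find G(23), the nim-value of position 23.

G(0) = 0
G(1) = mex{} = 0
G(2) = mex{0} = 1
G(3) = mex{0} = 1
G(4) = mex{1} = 0
G(5) = mex{1} = 0
G(6) = mex{0} = 1
G(7) = mex{0} = 1
G(8) = mex{1} = 0
G(9) = mex{1,0} = 2
G(10) = mex{0,0} = 1
G(11) = mex{2,1} = 0
G(12) = mex{1,1} = 0
G(13) = mex{0,0} = 1
G(14) = mex{0,0} = 1
G(15) = mex{1,1} = 0
G(16) = mex{1,1} = 0
G(17) = mex{0,0} = 1
G(18) = mex{0,2} = 1
G(19) = mex{1,1} = 0
G(20) = mex{1,0} = 2
G(21) = mex{0,0} = 1
G(22) = mex{2,1} = 0
G(23) = mex{1,1} = 0

0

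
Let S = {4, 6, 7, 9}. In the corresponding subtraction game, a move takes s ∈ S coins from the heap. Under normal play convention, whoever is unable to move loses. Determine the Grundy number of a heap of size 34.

2

n :  0  1  2  3  4  5  6  7  8  9 10 11 12 13 14 15 16 17 18 19 20 21 22 23 24 25 26 27 28 29 30 31 32 33 34
G :  0  0  0  0  1  1  1  1  2  2  2  2  3  0  0  0  0  1  1  1  1  2  2  2  2  3  0  0  0  0  1  1  1  1  2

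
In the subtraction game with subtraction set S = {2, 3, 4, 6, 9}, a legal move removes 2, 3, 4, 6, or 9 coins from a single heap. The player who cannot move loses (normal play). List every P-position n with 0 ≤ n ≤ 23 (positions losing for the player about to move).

0, 1, 8, 13, 18, 23

G(0) = 0
G(1) = mex{} = 0
G(2) = mex{0} = 1
G(3) = mex{0,0} = 1
G(4) = mex{1,0,0} = 2
G(5) = mex{1,1,0} = 2
G(6) = mex{2,1,1,0} = 3
G(7) = mex{2,2,1,0} = 3
G(8) = mex{3,2,2,1} = 0
G(9) = mex{3,3,2,1,0} = 4
G(10) = mex{0,3,3,2,0} = 1
G(11) = mex{4,0,3,2,1} = 5
G(12) = mex{1,4,0,3,1} = 2
G(13) = mex{5,1,4,3,2} = 0
G(14) = mex{2,5,1,0,2} = 3
G(15) = mex{0,2,5,4,3} = 1
G(16) = mex{3,0,2,1,3} = 4
G(17) = mex{1,3,0,5,0} = 2
G(18) = mex{4,1,3,2,4} = 0
G(19) = mex{2,4,1,0,1} = 3
G(20) = mex{0,2,4,3,5} = 1
G(21) = mex{3,0,2,1,2} = 4
G(22) = mex{1,3,0,4,0} = 2
G(23) = mex{4,1,3,2,3} = 0
P-positions are exactly the n with G(n) = 0.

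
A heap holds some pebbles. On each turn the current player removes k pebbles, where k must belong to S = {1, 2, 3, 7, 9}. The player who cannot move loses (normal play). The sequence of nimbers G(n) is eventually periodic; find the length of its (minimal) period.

G(0) = 0
G(1) = mex{0} = 1
G(2) = mex{1,0} = 2
G(3) = mex{2,1,0} = 3
G(4) = mex{3,2,1} = 0
G(5) = mex{0,3,2} = 1
G(6) = mex{1,0,3} = 2
G(7) = mex{2,1,0,0} = 3
G(8) = mex{3,2,1,1} = 0
G(9) = mex{0,3,2,2,0} = 1
G(10) = mex{1,0,3,3,1} = 2
G(11) = mex{2,1,0,0,2} = 3
G(12) = mex{3,2,1,1,3} = 0
G(13) = mex{0,3,2,2,0} = 1
G(14) = mex{1,0,3,3,1} = 2
G(n+4) = G(n) holds for n = 0,…,8 (a full window of length max(S) = 9), so the sequence is purely periodic with period 4.

4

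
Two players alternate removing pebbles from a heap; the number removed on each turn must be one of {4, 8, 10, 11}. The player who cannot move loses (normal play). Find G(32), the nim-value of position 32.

0

G(0) = 0
G(1) = mex{} = 0
G(2) = mex{} = 0
G(3) = mex{} = 0
G(4) = mex{0} = 1
G(5) = mex{0} = 1
G(6) = mex{0} = 1
G(7) = mex{0} = 1
G(8) = mex{1,0} = 2
G(9) = mex{1,0} = 2
G(10) = mex{1,0,0} = 2
G(11) = mex{1,0,0,0} = 2
G(12) = mex{2,1,0,0} = 3
G(13) = mex{2,1,0,0} = 3
G(14) = mex{2,1,1,0} = 3
G(15) = mex{2,1,1,1} = 0
G(16) = mex{3,2,1,1} = 0
G(17) = mex{3,2,1,1} = 0
G(18) = mex{3,2,2,1} = 0
G(19) = mex{0,2,2,2} = 1
G(20) = mex{0,3,2,2} = 1
G(21) = mex{0,3,2,2} = 1
G(22) = mex{0,3,3,2} = 1
G(23) = mex{1,0,3,3} = 2
G(24) = mex{1,0,3,3} = 2
G(25) = mex{1,0,0,3} = 2
G(26) = mex{1,0,0,0} = 2
G(27) = mex{2,1,0,0} = 3
G(28) = mex{2,1,0,0} = 3
G(29) = mex{2,1,1,0} = 3
G(30) = mex{2,1,1,1} = 0
G(31) = mex{3,2,1,1} = 0
G(32) = mex{3,2,1,1} = 0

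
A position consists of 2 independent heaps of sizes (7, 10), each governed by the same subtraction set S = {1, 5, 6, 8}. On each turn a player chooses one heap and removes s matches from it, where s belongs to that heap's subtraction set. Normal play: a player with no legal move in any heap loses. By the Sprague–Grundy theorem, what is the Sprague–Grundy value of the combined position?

1

All heaps use S = {1, 5, 6, 8}:
G(0) = 0
G(1) = mex{0} = 1
G(2) = mex{1} = 0
G(3) = mex{0} = 1
G(4) = mex{1} = 0
G(5) = mex{0,0} = 1
G(6) = mex{1,1,0} = 2
G(7) = mex{2,0,1} = 3
G(8) = mex{3,1,0,0} = 2
G(9) = mex{2,0,1,1} = 3
G(10) = mex{3,1,0,0} = 2
Heap A: G(7) = 3.
Heap B: G(10) = 2.
Combined Grundy value = 3 ⊕ 2 = 1.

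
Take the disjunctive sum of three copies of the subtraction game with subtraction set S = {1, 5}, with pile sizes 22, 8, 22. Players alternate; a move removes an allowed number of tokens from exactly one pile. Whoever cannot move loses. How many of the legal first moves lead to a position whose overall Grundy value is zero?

0

All piles use S = {1, 5}:
G(0) = 0
G(1) = mex{0} = 1
G(2) = mex{1} = 0
G(3) = mex{0} = 1
G(4) = mex{1} = 0
G(5) = mex{0,0} = 1
G(6) = mex{1,1} = 0
G(7) = mex{0,0} = 1
G(8) = mex{1,1} = 0
G(9) = mex{0,0} = 1
G(10) = mex{1,1} = 0
G(11) = mex{0,0} = 1
G(12) = mex{1,1} = 0
G(13) = mex{0,0} = 1
G(14) = mex{1,1} = 0
G(15) = mex{0,0} = 1
G(16) = mex{1,1} = 0
G(17) = mex{0,0} = 1
G(18) = mex{1,1} = 0
G(19) = mex{0,0} = 1
G(20) = mex{1,1} = 0
G(21) = mex{0,0} = 1
G(22) = mex{1,1} = 0
Pile A: G(22) = 0.
Pile B: G(8) = 0.
Pile C: G(22) = 0.
Combined Grundy value = 0 ⊕ 0 ⊕ 0 = 0.
A winning move leaves total XOR = 0, i.e. changes one component's Grundy value g to g ⊕ X where X is the current total.
Pile A: target g' = 0⊕0 = 0, but every legal move changes the Grundy value (mex property), so 0 moves.
Pile B: target g' = 0⊕0 = 0, but every legal move changes the Grundy value (mex property), so 0 moves.
Pile C: target g' = 0⊕0 = 0, but every legal move changes the Grundy value (mex property), so 0 moves.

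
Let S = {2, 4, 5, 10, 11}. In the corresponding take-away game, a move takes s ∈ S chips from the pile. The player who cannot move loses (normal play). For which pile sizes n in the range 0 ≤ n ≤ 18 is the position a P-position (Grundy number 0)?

0, 1, 7, 8, 14, 15

n :  0  1  2  3  4  5  6  7  8  9 10 11 12 13 14 15 16 17 18
G :  0  0  1  1  2  2  3  0  0  1  1  2  2  3  0  0  1  1  2
P-positions are exactly the n with G(n) = 0.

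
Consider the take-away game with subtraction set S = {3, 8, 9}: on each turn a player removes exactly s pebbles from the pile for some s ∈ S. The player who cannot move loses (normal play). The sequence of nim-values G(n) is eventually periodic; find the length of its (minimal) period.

17

n :  0  1  2  3  4  5  6  7  8  9 10 11 12 13 14 15 16 17 18 19 20 21 22 23 24 25 26 27 28 29 30 31 32 33 34 35
G :  0  0  0  1  1  1  0  0  2  1  1  3  0  0  2  1  1  0  0  0  1  1  1  0  0  2  1  1  3  0  0  2  1  1  0  0
G(n+17) = G(n) holds for n = 0,…,8 (a full window of length max(S) = 9), so the sequence is purely periodic with period 17.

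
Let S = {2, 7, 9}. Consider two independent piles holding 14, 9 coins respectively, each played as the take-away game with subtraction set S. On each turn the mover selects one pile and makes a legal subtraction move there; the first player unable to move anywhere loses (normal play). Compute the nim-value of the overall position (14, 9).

1

All piles use S = {2, 7, 9}:
G(0) = 0
G(1) = mex{} = 0
G(2) = mex{0} = 1
G(3) = mex{0} = 1
G(4) = mex{1} = 0
G(5) = mex{1} = 0
G(6) = mex{0} = 1
G(7) = mex{0,0} = 1
G(8) = mex{1,0} = 2
G(9) = mex{1,1,0} = 2
G(10) = mex{2,1,0} = 3
G(11) = mex{2,0,1} = 3
G(12) = mex{3,0,1} = 2
G(13) = mex{3,1,0} = 2
G(14) = mex{2,1,0} = 3
Pile A: G(14) = 3.
Pile B: G(9) = 2.
Combined Grundy value = 3 ⊕ 2 = 1.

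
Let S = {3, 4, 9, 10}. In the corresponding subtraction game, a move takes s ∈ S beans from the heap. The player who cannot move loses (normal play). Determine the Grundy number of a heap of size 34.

0

n :  0  1  2  3  4  5  6  7  8  9 10 11 12 13 14 15 16 17 18 19 20 21 22 23 24 25 26 27 28 29 30 31 32 33 34
G :  0  0  0  1  1  1  2  0  0  3  1  1  2  0  0  0  1  1  1  2  0  0  3  1  1  2  0  0  0  1  1  1  2  0  0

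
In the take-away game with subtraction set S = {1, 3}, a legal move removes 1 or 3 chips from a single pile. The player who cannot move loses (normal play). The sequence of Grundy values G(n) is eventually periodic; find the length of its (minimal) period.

2

n :  0  1  2  3  4  5  6  7  8  9 10 11 12 13 14
G :  0  1  0  1  0  1  0  1  0  1  0  1  0  1  0
G(n+2) = G(n) holds for n = 0,…,2 (a full window of length max(S) = 3), so the sequence is purely periodic with period 2.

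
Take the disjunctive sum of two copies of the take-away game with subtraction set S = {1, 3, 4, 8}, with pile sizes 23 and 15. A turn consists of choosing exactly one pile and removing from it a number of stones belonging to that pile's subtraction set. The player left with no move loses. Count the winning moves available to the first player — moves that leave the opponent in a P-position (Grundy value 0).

All piles use S = {1, 3, 4, 8}:
n :  0  1  2  3  4  5  6  7  8  9 10 11 12 13 14 15 16 17 18 19 20 21 22 23
G :  0  1  0  1  2  3  2  0  1  0  1  2  3  2  0  1  0  1  2  3  2  0  1  0
Pile A: G(23) = 0.
Pile B: G(15) = 1.
Combined Grundy value = 0 ⊕ 1 = 1.
A winning move leaves total XOR = 0, i.e. changes one component's Grundy value g to g ⊕ X where X is the current total.
Pile A: need g' = 0⊕1 = 1. Options: 23−1→G=1, 23−3→G=2, 23−4→G=3, 23−8→G=1. Hits: 2.
Pile B: need g' = 1⊕1 = 0. Options: 15−1→G=0, 15−3→G=3, 15−4→G=2, 15−8→G=0. Hits: 2.

4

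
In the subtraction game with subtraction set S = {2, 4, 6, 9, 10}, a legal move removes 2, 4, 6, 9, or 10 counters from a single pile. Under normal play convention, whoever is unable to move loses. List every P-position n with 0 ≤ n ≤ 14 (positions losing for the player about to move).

0, 1, 8, 13

n :  0  1  2  3  4  5  6  7  8  9 10 11 12 13 14
G :  0  0  1  1  2  2  3  3  0  4  1  5  2  0  3
P-positions are exactly the n with G(n) = 0.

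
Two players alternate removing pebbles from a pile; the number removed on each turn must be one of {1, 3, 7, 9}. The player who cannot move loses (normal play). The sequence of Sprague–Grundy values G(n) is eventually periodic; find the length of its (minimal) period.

2

n :  0  1  2  3  4  5  6  7  8  9 10 11 12 13 14
G :  0  1  0  1  0  1  0  1  0  1  0  1  0  1  0
G(n+2) = G(n) holds for n = 0,…,8 (a full window of length max(S) = 9), so the sequence is purely periodic with period 2.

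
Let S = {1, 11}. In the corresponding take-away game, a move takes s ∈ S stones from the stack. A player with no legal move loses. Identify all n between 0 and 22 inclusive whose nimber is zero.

n :  0  1  2  3  4  5  6  7  8  9 10 11 12 13 14 15 16 17 18 19 20 21 22
G :  0  1  0  1  0  1  0  1  0  1  0  1  0  1  0  1  0  1  0  1  0  1  0
P-positions are exactly the n with G(n) = 0.

0, 2, 4, 6, 8, 10, 12, 14, 16, 18, 20, 22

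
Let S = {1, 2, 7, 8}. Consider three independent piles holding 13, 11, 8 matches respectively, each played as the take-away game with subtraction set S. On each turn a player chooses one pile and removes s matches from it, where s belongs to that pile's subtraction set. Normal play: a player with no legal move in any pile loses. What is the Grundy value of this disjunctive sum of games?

1

All piles use S = {1, 2, 7, 8}:
G(0) = 0
G(1) = mex{0} = 1
G(2) = mex{1,0} = 2
G(3) = mex{2,1} = 0
G(4) = mex{0,2} = 1
G(5) = mex{1,0} = 2
G(6) = mex{2,1} = 0
G(7) = mex{0,2,0} = 1
G(8) = mex{1,0,1,0} = 2
G(9) = mex{2,1,2,1} = 0
G(10) = mex{0,2,0,2} = 1
G(11) = mex{1,0,1,0} = 2
G(12) = mex{2,1,2,1} = 0
G(13) = mex{0,2,0,2} = 1
Pile A: G(13) = 1.
Pile B: G(11) = 2.
Pile C: G(8) = 2.
Combined Grundy value = 1 ⊕ 2 ⊕ 2 = 1.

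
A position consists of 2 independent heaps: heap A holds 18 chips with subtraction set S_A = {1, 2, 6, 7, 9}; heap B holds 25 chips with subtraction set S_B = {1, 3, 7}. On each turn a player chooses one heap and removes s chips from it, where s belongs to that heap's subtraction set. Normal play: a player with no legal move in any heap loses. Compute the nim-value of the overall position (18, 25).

Heap A, S = {1, 2, 6, 7, 9}:
G(0) = 0
G(1) = mex{0} = 1
G(2) = mex{1,0} = 2
G(3) = mex{2,1} = 0
G(4) = mex{0,2} = 1
G(5) = mex{1,0} = 2
G(6) = mex{2,1,0} = 3
G(7) = mex{3,2,1,0} = 4
G(8) = mex{4,3,2,1} = 0
G(9) = mex{0,4,0,2,0} = 1
G(10) = mex{1,0,1,0,1} = 2
G(11) = mex{2,1,2,1,2} = 0
G(12) = mex{0,2,3,2,0} = 1
G(13) = mex{1,0,4,3,1} = 2
G(14) = mex{2,1,0,4,2} = 3
G(15) = mex{3,2,1,0,3} = 4
G(16) = mex{4,3,2,1,4} = 0
G(17) = mex{0,4,0,2,0} = 1
G(18) = mex{1,0,1,0,1} = 2
G_A(18) = 2.
Heap B, S = {1, 3, 7}:
n :  0  1  2  3  4  5  6  7  8  9 10 11 12 13 14 15 16 17 18 19 20 21 22 23 24 25
G :  0  1  0  1  0  1  0  1  0  1  0  1  0  1  0  1  0  1  0  1  0  1  0  1  0  1
G_B(25) = 1.
Combined Grundy value = 2 ⊕ 1 = 3.

3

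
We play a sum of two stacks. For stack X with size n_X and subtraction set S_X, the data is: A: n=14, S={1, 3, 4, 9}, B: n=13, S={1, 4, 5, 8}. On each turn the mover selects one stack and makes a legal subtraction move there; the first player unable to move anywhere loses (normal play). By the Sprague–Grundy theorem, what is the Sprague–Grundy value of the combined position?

2

Stack A, S = {1, 3, 4, 9}:
n :  0  1  2  3  4  5  6  7  8  9 10 11 12 13 14
G :  0  1  0  1  2  3  2  0  1  4  3  2  0  1  0
G_A(14) = 0.
Stack B, S = {1, 4, 5, 8}:
n :  0  1  2  3  4  5  6  7  8  9 10 11 12 13
G :  0  1  0  1  2  3  2  3  4  0  1  0  1  2
G_B(13) = 2.
Combined Grundy value = 0 ⊕ 2 = 2.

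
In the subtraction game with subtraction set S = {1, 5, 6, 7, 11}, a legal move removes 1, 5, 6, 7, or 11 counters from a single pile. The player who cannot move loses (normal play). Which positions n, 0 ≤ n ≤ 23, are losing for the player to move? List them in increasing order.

0, 2, 4, 12, 14, 16

n :  0  1  2  3  4  5  6  7  8  9 10 11 12 13 14 15 16 17 18 19 20 21 22 23
G :  0  1  0  1  0  1  2  3  2  3  2  3  0  1  0  1  0  1  2  3  2  3  2  3
P-positions are exactly the n with G(n) = 0.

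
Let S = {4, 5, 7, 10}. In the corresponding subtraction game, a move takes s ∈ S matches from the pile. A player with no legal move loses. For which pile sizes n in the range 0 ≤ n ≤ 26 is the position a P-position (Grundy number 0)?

0, 1, 2, 3, 14, 15, 16, 17

n :  0  1  2  3  4  5  6  7  8  9 10 11 12 13 14 15 16 17 18 19 20 21 22 23 24 25 26
G :  0  0  0  0  1  1  1  1  2  2  2  2  3  3  0  0  0  0  1  1  1  1  2  2  2  2  3
P-positions are exactly the n with G(n) = 0.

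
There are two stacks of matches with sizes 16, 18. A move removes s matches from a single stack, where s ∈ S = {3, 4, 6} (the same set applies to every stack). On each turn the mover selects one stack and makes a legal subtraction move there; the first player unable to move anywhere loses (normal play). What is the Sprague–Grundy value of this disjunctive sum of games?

All stacks use S = {3, 4, 6}:
n :  0  1  2  3  4  5  6  7  8  9 10 11 12 13 14 15 16 17 18
G :  0  0  0  1  1  1  2  2  2  0  0  0  1  1  1  2  2  2  0
Stack A: G(16) = 2.
Stack B: G(18) = 0.
Combined Grundy value = 2 ⊕ 0 = 2.

2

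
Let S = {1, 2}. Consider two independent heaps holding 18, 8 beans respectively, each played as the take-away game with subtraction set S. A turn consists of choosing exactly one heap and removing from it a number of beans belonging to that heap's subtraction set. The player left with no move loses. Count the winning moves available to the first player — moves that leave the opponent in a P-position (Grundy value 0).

2

All heaps use S = {1, 2}:
G(0) = 0
G(1) = mex{0} = 1
G(2) = mex{1,0} = 2
G(3) = mex{2,1} = 0
G(4) = mex{0,2} = 1
G(5) = mex{1,0} = 2
G(6) = mex{2,1} = 0
G(7) = mex{0,2} = 1
G(8) = mex{1,0} = 2
G(9) = mex{2,1} = 0
G(10) = mex{0,2} = 1
G(11) = mex{1,0} = 2
G(12) = mex{2,1} = 0
G(13) = mex{0,2} = 1
G(14) = mex{1,0} = 2
G(15) = mex{2,1} = 0
G(16) = mex{0,2} = 1
G(17) = mex{1,0} = 2
G(18) = mex{2,1} = 0
Heap A: G(18) = 0.
Heap B: G(8) = 2.
Combined Grundy value = 0 ⊕ 2 = 2.
A winning move leaves total XOR = 0, i.e. changes one component's Grundy value g to g ⊕ X where X is the current total.
Heap A: need g' = 0⊕2 = 2. Options: 18−1→G=2, 18−2→G=1. Hits: 1.
Heap B: need g' = 2⊕2 = 0. Options: 8−1→G=1, 8−2→G=0. Hits: 1.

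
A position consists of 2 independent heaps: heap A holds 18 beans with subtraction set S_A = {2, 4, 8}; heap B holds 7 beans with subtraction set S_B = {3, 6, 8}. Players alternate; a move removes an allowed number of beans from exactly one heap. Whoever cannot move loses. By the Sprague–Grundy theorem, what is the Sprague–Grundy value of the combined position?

2

Heap A, S = {2, 4, 8}:
G(0) = 0
G(1) = mex{} = 0
G(2) = mex{0} = 1
G(3) = mex{0} = 1
G(4) = mex{1,0} = 2
G(5) = mex{1,0} = 2
G(6) = mex{2,1} = 0
G(7) = mex{2,1} = 0
G(8) = mex{0,2,0} = 1
G(9) = mex{0,2,0} = 1
G(10) = mex{1,0,1} = 2
G(11) = mex{1,0,1} = 2
G(12) = mex{2,1,2} = 0
G(13) = mex{2,1,2} = 0
G(14) = mex{0,2,0} = 1
G(15) = mex{0,2,0} = 1
G(16) = mex{1,0,1} = 2
G(17) = mex{1,0,1} = 2
G(18) = mex{2,1,2} = 0
G_A(18) = 0.
Heap B, S = {3, 6, 8}:
n : 0 1 2 3 4 5 6 7
G : 0 0 0 1 1 1 2 2
G_B(7) = 2.
Combined Grundy value = 0 ⊕ 2 = 2.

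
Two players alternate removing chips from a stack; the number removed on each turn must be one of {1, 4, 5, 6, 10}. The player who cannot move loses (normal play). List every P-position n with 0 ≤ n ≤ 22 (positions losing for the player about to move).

0, 2, 9, 11, 18, 20

n :  0  1  2  3  4  5  6  7  8  9 10 11 12 13 14 15 16 17 18 19 20 21 22
G :  0  1  0  1  2  3  2  3  4  0  1  0  1  2  3  2  3  4  0  1  0  1  2
P-positions are exactly the n with G(n) = 0.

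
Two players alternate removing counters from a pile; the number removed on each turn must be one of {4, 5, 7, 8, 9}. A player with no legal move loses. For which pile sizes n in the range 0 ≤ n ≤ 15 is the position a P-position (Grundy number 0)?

G(0) = 0
G(1) = mex{} = 0
G(2) = mex{} = 0
G(3) = mex{} = 0
G(4) = mex{0} = 1
G(5) = mex{0,0} = 1
G(6) = mex{0,0} = 1
G(7) = mex{0,0,0} = 1
G(8) = mex{1,0,0,0} = 2
G(9) = mex{1,1,0,0,0} = 2
G(10) = mex{1,1,0,0,0} = 2
G(11) = mex{1,1,1,0,0} = 2
G(12) = mex{2,1,1,1,0} = 3
G(13) = mex{2,2,1,1,1} = 0
G(14) = mex{2,2,1,1,1} = 0
G(15) = mex{2,2,2,1,1} = 0
P-positions are exactly the n with G(n) = 0.

0, 1, 2, 3, 13, 14, 15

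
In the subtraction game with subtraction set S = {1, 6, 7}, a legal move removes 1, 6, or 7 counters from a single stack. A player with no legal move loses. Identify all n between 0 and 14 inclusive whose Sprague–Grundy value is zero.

n :  0  1  2  3  4  5  6  7  8  9 10 11 12 13 14
G :  0  1  0  1  0  1  2  3  2  3  2  3  0  1  0
P-positions are exactly the n with G(n) = 0.

0, 2, 4, 12, 14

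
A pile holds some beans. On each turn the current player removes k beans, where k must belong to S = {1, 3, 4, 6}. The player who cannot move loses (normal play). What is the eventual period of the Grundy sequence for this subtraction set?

n :  0  1  2  3  4  5  6  7  8  9 10 11 12 13 14 15
G :  0  1  0  1  2  3  2  0  1  0  1  2  3  2  0  1
G(n+7) = G(n) holds for n = 0,…,5 (a full window of length max(S) = 6), so the sequence is purely periodic with period 7.

7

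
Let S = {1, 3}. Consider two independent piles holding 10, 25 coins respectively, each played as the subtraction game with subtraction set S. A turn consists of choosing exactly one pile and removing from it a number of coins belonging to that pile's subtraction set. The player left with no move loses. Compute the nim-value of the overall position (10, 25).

1

All piles use S = {1, 3}:
G(0) = 0
G(1) = mex{0} = 1
G(2) = mex{1} = 0
G(3) = mex{0,0} = 1
G(4) = mex{1,1} = 0
G(5) = mex{0,0} = 1
G(6) = mex{1,1} = 0
G(7) = mex{0,0} = 1
G(8) = mex{1,1} = 0
G(9) = mex{0,0} = 1
G(10) = mex{1,1} = 0
G(11) = mex{0,0} = 1
G(12) = mex{1,1} = 0
G(13) = mex{0,0} = 1
G(14) = mex{1,1} = 0
G(15) = mex{0,0} = 1
G(16) = mex{1,1} = 0
G(17) = mex{0,0} = 1
G(18) = mex{1,1} = 0
G(19) = mex{0,0} = 1
G(20) = mex{1,1} = 0
G(21) = mex{0,0} = 1
G(22) = mex{1,1} = 0
G(23) = mex{0,0} = 1
G(24) = mex{1,1} = 0
G(25) = mex{0,0} = 1
Pile A: G(10) = 0.
Pile B: G(25) = 1.
Combined Grundy value = 0 ⊕ 1 = 1.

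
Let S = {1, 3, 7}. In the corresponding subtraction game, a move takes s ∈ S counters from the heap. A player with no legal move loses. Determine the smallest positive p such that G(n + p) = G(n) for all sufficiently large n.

2

G(0) = 0
G(1) = mex{0} = 1
G(2) = mex{1} = 0
G(3) = mex{0,0} = 1
G(4) = mex{1,1} = 0
G(5) = mex{0,0} = 1
G(6) = mex{1,1} = 0
G(7) = mex{0,0,0} = 1
G(8) = mex{1,1,1} = 0
G(9) = mex{0,0,0} = 1
G(10) = mex{1,1,1} = 0
G(11) = mex{0,0,0} = 1
G(12) = mex{1,1,1} = 0
G(13) = mex{0,0,0} = 1
G(14) = mex{1,1,1} = 0
G(n+2) = G(n) holds for n = 0,…,6 (a full window of length max(S) = 7), so the sequence is purely periodic with period 2.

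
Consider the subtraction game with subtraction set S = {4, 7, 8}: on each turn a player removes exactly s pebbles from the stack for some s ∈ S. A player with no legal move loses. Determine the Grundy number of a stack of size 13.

G(0) = 0
G(1) = mex{} = 0
G(2) = mex{} = 0
G(3) = mex{} = 0
G(4) = mex{0} = 1
G(5) = mex{0} = 1
G(6) = mex{0} = 1
G(7) = mex{0,0} = 1
G(8) = mex{1,0,0} = 2
G(9) = mex{1,0,0} = 2
G(10) = mex{1,0,0} = 2
G(11) = mex{1,1,0} = 2
G(12) = mex{2,1,1} = 0
G(13) = mex{2,1,1} = 0

0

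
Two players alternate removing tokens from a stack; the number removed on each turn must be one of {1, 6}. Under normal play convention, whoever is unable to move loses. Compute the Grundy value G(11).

0

n :  0  1  2  3  4  5  6  7  8  9 10 11
G :  0  1  0  1  0  1  2  0  1  0  1  0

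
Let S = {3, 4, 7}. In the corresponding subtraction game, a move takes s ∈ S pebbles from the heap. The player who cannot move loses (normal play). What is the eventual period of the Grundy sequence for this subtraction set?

G(0) = 0
G(1) = mex{} = 0
G(2) = mex{} = 0
G(3) = mex{0} = 1
G(4) = mex{0,0} = 1
G(5) = mex{0,0} = 1
G(6) = mex{1,0} = 2
G(7) = mex{1,1,0} = 2
G(8) = mex{1,1,0} = 2
G(9) = mex{2,1,0} = 3
G(10) = mex{2,2,1} = 0
G(11) = mex{2,2,1} = 0
G(12) = mex{3,2,1} = 0
G(13) = mex{0,3,2} = 1
G(14) = mex{0,0,2} = 1
G(15) = mex{0,0,2} = 1
G(16) = mex{1,0,3} = 2
G(17) = mex{1,1,0} = 2
G(18) = mex{1,1,0} = 2
G(19) = mex{2,1,0} = 3
G(20) = mex{2,2,1} = 0
G(21) = mex{2,2,1} = 0
G(n+10) = G(n) holds for n = 0,…,6 (a full window of length max(S) = 7), so the sequence is purely periodic with period 10.

10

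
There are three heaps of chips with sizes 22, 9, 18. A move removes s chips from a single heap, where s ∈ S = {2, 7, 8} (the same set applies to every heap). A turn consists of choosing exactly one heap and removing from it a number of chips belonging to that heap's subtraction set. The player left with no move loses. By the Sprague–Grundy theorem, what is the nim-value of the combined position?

All heaps use S = {2, 7, 8}:
G(0) = 0
G(1) = mex{} = 0
G(2) = mex{0} = 1
G(3) = mex{0} = 1
G(4) = mex{1} = 0
G(5) = mex{1} = 0
G(6) = mex{0} = 1
G(7) = mex{0,0} = 1
G(8) = mex{1,0,0} = 2
G(9) = mex{1,1,0} = 2
G(10) = mex{2,1,1} = 0
G(11) = mex{2,0,1} = 3
G(12) = mex{0,0,0} = 1
G(13) = mex{3,1,0} = 2
G(14) = mex{1,1,1} = 0
G(15) = mex{2,2,1} = 0
G(16) = mex{0,2,2} = 1
G(17) = mex{0,0,2} = 1
G(18) = mex{1,3,0} = 2
G(19) = mex{1,1,3} = 0
G(20) = mex{2,2,1} = 0
G(21) = mex{0,0,2} = 1
G(22) = mex{0,0,0} = 1
Heap A: G(22) = 1.
Heap B: G(9) = 2.
Heap C: G(18) = 2.
Combined Grundy value = 1 ⊕ 2 ⊕ 2 = 1.

1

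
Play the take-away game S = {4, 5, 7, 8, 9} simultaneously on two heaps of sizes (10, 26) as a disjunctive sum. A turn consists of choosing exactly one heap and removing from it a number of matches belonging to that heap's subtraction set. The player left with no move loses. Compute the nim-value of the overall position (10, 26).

All heaps use S = {4, 5, 7, 8, 9}:
G(0) = 0
G(1) = mex{} = 0
G(2) = mex{} = 0
G(3) = mex{} = 0
G(4) = mex{0} = 1
G(5) = mex{0,0} = 1
G(6) = mex{0,0} = 1
G(7) = mex{0,0,0} = 1
G(8) = mex{1,0,0,0} = 2
G(9) = mex{1,1,0,0,0} = 2
G(10) = mex{1,1,0,0,0} = 2
G(11) = mex{1,1,1,0,0} = 2
G(12) = mex{2,1,1,1,0} = 3
G(13) = mex{2,2,1,1,1} = 0
G(14) = mex{2,2,1,1,1} = 0
G(15) = mex{2,2,2,1,1} = 0
G(16) = mex{3,2,2,2,1} = 0
G(17) = mex{0,3,2,2,2} = 1
G(18) = mex{0,0,2,2,2} = 1
G(19) = mex{0,0,3,2,2} = 1
G(20) = mex{0,0,0,3,2} = 1
G(21) = mex{1,0,0,0,3} = 2
G(22) = mex{1,1,0,0,0} = 2
G(23) = mex{1,1,0,0,0} = 2
G(24) = mex{1,1,1,0,0} = 2
G(25) = mex{2,1,1,1,0} = 3
G(26) = mex{2,2,1,1,1} = 0
Heap A: G(10) = 2.
Heap B: G(26) = 0.
Combined Grundy value = 2 ⊕ 0 = 2.

2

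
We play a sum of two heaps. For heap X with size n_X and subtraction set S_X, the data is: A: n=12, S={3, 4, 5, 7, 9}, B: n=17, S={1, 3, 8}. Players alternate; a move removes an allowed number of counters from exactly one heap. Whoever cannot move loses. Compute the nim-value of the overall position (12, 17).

Heap A, S = {3, 4, 5, 7, 9}:
G(0) = 0
G(1) = mex{} = 0
G(2) = mex{} = 0
G(3) = mex{0} = 1
G(4) = mex{0,0} = 1
G(5) = mex{0,0,0} = 1
G(6) = mex{1,0,0} = 2
G(7) = mex{1,1,0,0} = 2
G(8) = mex{1,1,1,0} = 2
G(9) = mex{2,1,1,0,0} = 3
G(10) = mex{2,2,1,1,0} = 3
G(11) = mex{2,2,2,1,0} = 3
G(12) = mex{3,2,2,1,1} = 0
G_A(12) = 0.
Heap B, S = {1, 3, 8}:
n :  0  1  2  3  4  5  6  7  8  9 10 11 12 13 14 15 16 17
G :  0  1  0  1  0  1  0  1  2  3  2  0  1  0  1  0  1  0
G_B(17) = 0.
Combined Grundy value = 0 ⊕ 0 = 0.

0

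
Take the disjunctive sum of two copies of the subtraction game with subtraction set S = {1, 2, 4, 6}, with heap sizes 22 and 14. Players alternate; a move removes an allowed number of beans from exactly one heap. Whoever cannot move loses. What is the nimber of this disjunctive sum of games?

0

All heaps use S = {1, 2, 4, 6}:
n :  0  1  2  3  4  5  6  7  8  9 10 11 12 13 14 15 16 17 18 19 20 21 22
G :  0  1  2  0  1  2  3  4  0  1  2  0  1  2  3  4  0  1  2  0  1  2  3
Heap A: G(22) = 3.
Heap B: G(14) = 3.
Combined Grundy value = 3 ⊕ 3 = 0.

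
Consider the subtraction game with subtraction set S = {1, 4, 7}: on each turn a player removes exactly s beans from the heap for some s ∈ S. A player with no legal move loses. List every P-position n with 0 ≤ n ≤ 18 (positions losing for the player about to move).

G(0) = 0
G(1) = mex{0} = 1
G(2) = mex{1} = 0
G(3) = mex{0} = 1
G(4) = mex{1,0} = 2
G(5) = mex{2,1} = 0
G(6) = mex{0,0} = 1
G(7) = mex{1,1,0} = 2
G(8) = mex{2,2,1} = 0
G(9) = mex{0,0,0} = 1
G(10) = mex{1,1,1} = 0
G(11) = mex{0,2,2} = 1
G(12) = mex{1,0,0} = 2
G(13) = mex{2,1,1} = 0
G(14) = mex{0,0,2} = 1
G(15) = mex{1,1,0} = 2
G(16) = mex{2,2,1} = 0
G(17) = mex{0,0,0} = 1
G(18) = mex{1,1,1} = 0
P-positions are exactly the n with G(n) = 0.

0, 2, 5, 8, 10, 13, 16, 18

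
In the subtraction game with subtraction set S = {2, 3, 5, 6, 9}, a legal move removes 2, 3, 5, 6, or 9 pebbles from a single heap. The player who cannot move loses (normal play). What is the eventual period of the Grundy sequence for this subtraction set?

n :  0  1  2  3  4  5  6  7  8  9 10 11 12 13 14 15 16 17 18 19 20 21 22 23 24 25 26 27 28
G :  0  0  1  1  2  2  3  3  0  4  1  5  0  4  1  2  0  3  1  2  0  3  1  2  0  3  1  2  0
From n = 14 onward G(n+4) = G(n); since this holds over max(S) = 9 consecutive positions the period is 4 (pre-period 14).

4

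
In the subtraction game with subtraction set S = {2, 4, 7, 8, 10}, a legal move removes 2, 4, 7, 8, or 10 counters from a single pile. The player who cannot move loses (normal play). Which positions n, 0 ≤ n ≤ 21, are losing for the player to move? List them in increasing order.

G(0) = 0
G(1) = mex{} = 0
G(2) = mex{0} = 1
G(3) = mex{0} = 1
G(4) = mex{1,0} = 2
G(5) = mex{1,0} = 2
G(6) = mex{2,1} = 0
G(7) = mex{2,1,0} = 3
G(8) = mex{0,2,0,0} = 1
G(9) = mex{3,2,1,0} = 4
G(10) = mex{1,0,1,1,0} = 2
G(11) = mex{4,3,2,1,0} = 5
G(12) = mex{2,1,2,2,1} = 0
G(13) = mex{5,4,0,2,1} = 3
G(14) = mex{0,2,3,0,2} = 1
G(15) = mex{3,5,1,3,2} = 0
G(16) = mex{1,0,4,1,0} = 2
G(17) = mex{0,3,2,4,3} = 1
G(18) = mex{2,1,5,2,1} = 0
G(19) = mex{1,0,0,5,4} = 2
G(20) = mex{0,2,3,0,2} = 1
G(21) = mex{2,1,1,3,5} = 0
P-positions are exactly the n with G(n) = 0.

0, 1, 6, 12, 15, 18, 21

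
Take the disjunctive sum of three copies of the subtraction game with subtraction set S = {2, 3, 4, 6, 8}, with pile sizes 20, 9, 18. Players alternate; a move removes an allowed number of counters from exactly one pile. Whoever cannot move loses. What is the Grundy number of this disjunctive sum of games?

All piles use S = {2, 3, 4, 6, 8}:
n :  0  1  2  3  4  5  6  7  8  9 10 11 12 13 14 15 16 17 18 19 20
G :  0  0  1  1  2  2  3  3  4  4  0  0  1  1  2  2  3  3  4  4  0
Pile A: G(20) = 0.
Pile B: G(9) = 4.
Pile C: G(18) = 4.
Combined Grundy value = 0 ⊕ 4 ⊕ 4 = 0.

0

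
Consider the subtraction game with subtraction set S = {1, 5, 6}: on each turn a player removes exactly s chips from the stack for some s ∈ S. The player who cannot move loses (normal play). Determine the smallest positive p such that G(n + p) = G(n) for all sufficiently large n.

G(0) = 0
G(1) = mex{0} = 1
G(2) = mex{1} = 0
G(3) = mex{0} = 1
G(4) = mex{1} = 0
G(5) = mex{0,0} = 1
G(6) = mex{1,1,0} = 2
G(7) = mex{2,0,1} = 3
G(8) = mex{3,1,0} = 2
G(9) = mex{2,0,1} = 3
G(10) = mex{3,1,0} = 2
G(11) = mex{2,2,1} = 0
G(12) = mex{0,3,2} = 1
G(13) = mex{1,2,3} = 0
G(14) = mex{0,3,2} = 1
G(15) = mex{1,2,3} = 0
G(16) = mex{0,0,2} = 1
G(17) = mex{1,1,0} = 2
G(18) = mex{2,0,1} = 3
G(19) = mex{3,1,0} = 2
G(20) = mex{2,0,1} = 3
G(21) = mex{3,1,0} = 2
G(22) = mex{2,2,1} = 0
G(23) = mex{0,3,2} = 1
G(n+11) = G(n) holds for n = 0,…,5 (a full window of length max(S) = 6), so the sequence is purely periodic with period 11.

11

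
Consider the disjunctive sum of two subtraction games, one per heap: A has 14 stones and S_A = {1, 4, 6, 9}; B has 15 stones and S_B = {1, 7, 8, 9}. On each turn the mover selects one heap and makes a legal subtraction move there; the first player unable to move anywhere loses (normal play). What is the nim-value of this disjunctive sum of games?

1

Heap A, S = {1, 4, 6, 9}:
G(0) = 0
G(1) = mex{0} = 1
G(2) = mex{1} = 0
G(3) = mex{0} = 1
G(4) = mex{1,0} = 2
G(5) = mex{2,1} = 0
G(6) = mex{0,0,0} = 1
G(7) = mex{1,1,1} = 0
G(8) = mex{0,2,0} = 1
G(9) = mex{1,0,1,0} = 2
G(10) = mex{2,1,2,1} = 0
G(11) = mex{0,0,0,0} = 1
G(12) = mex{1,1,1,1} = 0
G(13) = mex{0,2,0,2} = 1
G(14) = mex{1,0,1,0} = 2
G_A(14) = 2.
Heap B, S = {1, 7, 8, 9}:
n :  0  1  2  3  4  5  6  7  8  9 10 11 12 13 14 15
G :  0  1  0  1  0  1  0  1  2  3  2  3  2  3  2  3
G_B(15) = 3.
Combined Grundy value = 2 ⊕ 3 = 1.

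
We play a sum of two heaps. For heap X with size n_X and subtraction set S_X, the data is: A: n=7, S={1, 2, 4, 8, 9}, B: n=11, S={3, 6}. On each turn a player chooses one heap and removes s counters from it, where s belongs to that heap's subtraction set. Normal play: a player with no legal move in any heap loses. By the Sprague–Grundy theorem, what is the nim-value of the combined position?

1

Heap A, S = {1, 2, 4, 8, 9}:
n : 0 1 2 3 4 5 6 7
G : 0 1 2 0 1 2 0 1
G_A(7) = 1.
Heap B, S = {3, 6}:
G(0) = 0
G(1) = mex{} = 0
G(2) = mex{} = 0
G(3) = mex{0} = 1
G(4) = mex{0} = 1
G(5) = mex{0} = 1
G(6) = mex{1,0} = 2
G(7) = mex{1,0} = 2
G(8) = mex{1,0} = 2
G(9) = mex{2,1} = 0
G(10) = mex{2,1} = 0
G(11) = mex{2,1} = 0
G_B(11) = 0.
Combined Grundy value = 1 ⊕ 0 = 1.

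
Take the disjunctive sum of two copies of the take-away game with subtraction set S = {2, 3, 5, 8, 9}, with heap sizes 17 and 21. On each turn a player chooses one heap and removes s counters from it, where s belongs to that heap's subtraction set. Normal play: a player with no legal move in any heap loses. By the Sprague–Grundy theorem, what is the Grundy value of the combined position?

All heaps use S = {2, 3, 5, 8, 9}:
G(0) = 0
G(1) = mex{} = 0
G(2) = mex{0} = 1
G(3) = mex{0,0} = 1
G(4) = mex{1,0} = 2
G(5) = mex{1,1,0} = 2
G(6) = mex{2,1,0} = 3
G(7) = mex{2,2,1} = 0
G(8) = mex{3,2,1,0} = 4
G(9) = mex{0,3,2,0,0} = 1
G(10) = mex{4,0,2,1,0} = 3
G(11) = mex{1,4,3,1,1} = 0
G(12) = mex{3,1,0,2,1} = 4
G(13) = mex{0,3,4,2,2} = 1
G(14) = mex{4,0,1,3,2} = 5
G(15) = mex{1,4,3,0,3} = 2
G(16) = mex{5,1,0,4,0} = 2
G(17) = mex{2,5,4,1,4} = 0
G(18) = mex{2,2,1,3,1} = 0
G(19) = mex{0,2,5,0,3} = 1
G(20) = mex{0,0,2,4,0} = 1
G(21) = mex{1,0,2,1,4} = 3
Heap A: G(17) = 0.
Heap B: G(21) = 3.
Combined Grundy value = 0 ⊕ 3 = 3.

3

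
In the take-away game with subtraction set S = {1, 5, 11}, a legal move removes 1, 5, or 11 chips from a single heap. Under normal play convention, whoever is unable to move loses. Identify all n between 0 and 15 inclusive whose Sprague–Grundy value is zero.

n :  0  1  2  3  4  5  6  7  8  9 10 11 12 13 14 15
G :  0  1  0  1  0  1  0  1  0  1  0  1  0  1  0  1
P-positions are exactly the n with G(n) = 0.

0, 2, 4, 6, 8, 10, 12, 14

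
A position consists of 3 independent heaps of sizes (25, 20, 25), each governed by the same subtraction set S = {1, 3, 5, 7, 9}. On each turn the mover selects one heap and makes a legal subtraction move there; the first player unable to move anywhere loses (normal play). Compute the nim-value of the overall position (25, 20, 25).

All heaps use S = {1, 3, 5, 7, 9}:
G(0) = 0
G(1) = mex{0} = 1
G(2) = mex{1} = 0
G(3) = mex{0,0} = 1
G(4) = mex{1,1} = 0
G(5) = mex{0,0,0} = 1
G(6) = mex{1,1,1} = 0
G(7) = mex{0,0,0,0} = 1
G(8) = mex{1,1,1,1} = 0
G(9) = mex{0,0,0,0,0} = 1
G(10) = mex{1,1,1,1,1} = 0
G(11) = mex{0,0,0,0,0} = 1
G(12) = mex{1,1,1,1,1} = 0
G(13) = mex{0,0,0,0,0} = 1
G(14) = mex{1,1,1,1,1} = 0
G(15) = mex{0,0,0,0,0} = 1
G(16) = mex{1,1,1,1,1} = 0
G(17) = mex{0,0,0,0,0} = 1
G(18) = mex{1,1,1,1,1} = 0
G(19) = mex{0,0,0,0,0} = 1
G(20) = mex{1,1,1,1,1} = 0
G(21) = mex{0,0,0,0,0} = 1
G(22) = mex{1,1,1,1,1} = 0
G(23) = mex{0,0,0,0,0} = 1
G(24) = mex{1,1,1,1,1} = 0
G(25) = mex{0,0,0,0,0} = 1
Heap A: G(25) = 1.
Heap B: G(20) = 0.
Heap C: G(25) = 1.
Combined Grundy value = 1 ⊕ 0 ⊕ 1 = 0.

0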